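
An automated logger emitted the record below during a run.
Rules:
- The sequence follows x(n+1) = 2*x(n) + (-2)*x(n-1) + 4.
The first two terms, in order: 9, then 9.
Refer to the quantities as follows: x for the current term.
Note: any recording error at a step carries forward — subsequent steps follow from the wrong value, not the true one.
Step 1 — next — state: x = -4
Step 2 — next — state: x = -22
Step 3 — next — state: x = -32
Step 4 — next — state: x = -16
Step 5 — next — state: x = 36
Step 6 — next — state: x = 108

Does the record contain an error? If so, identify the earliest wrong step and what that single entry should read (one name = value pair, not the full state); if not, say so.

Recomputing the run from the initial state:
step 1: x = 4
step 2: x = -6
step 3: x = -16
step 4: x = -16
step 5: x = 4
step 6: x = 44
The first disagreement with the record is at step 1, where the value should be x = 4.

step 1, x = 4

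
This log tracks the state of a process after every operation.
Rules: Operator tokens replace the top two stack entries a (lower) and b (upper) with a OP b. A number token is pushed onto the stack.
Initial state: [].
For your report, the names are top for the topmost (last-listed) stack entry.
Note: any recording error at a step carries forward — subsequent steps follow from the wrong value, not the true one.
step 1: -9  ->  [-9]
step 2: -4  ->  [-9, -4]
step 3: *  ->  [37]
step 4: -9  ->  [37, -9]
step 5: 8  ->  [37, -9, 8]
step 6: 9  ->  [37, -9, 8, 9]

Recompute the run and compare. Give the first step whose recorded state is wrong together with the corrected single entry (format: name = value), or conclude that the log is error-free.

Step 1: push -9: top = -9 — exactly as logged.
Step 2: push -4: top = -4 — consistent with the log.
Step 3: -9 * -4 = 36 — the recorded entry deviates here.
First deviation found at step 3; the corrected entry is top = 36.

step 3, top = 36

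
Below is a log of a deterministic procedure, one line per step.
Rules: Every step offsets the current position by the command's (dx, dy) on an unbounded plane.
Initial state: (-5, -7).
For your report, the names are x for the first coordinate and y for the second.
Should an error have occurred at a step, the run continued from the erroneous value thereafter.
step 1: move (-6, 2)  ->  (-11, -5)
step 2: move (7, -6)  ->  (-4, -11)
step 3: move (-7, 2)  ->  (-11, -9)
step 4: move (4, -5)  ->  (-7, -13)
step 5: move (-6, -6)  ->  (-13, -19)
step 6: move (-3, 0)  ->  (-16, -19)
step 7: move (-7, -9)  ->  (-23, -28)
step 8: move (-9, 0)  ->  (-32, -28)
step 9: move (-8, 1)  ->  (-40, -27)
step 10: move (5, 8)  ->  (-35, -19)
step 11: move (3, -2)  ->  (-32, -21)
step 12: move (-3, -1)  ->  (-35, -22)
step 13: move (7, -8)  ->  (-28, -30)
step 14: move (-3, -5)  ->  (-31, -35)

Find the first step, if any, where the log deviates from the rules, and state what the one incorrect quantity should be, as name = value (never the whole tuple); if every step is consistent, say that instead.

step 4, y = -14

Step 1: x = -5 + (-6) = -11, y = -7 + (2) = -5 — checks out.
Step 2: x = -11 + (7) = -4, y = -5 + (-6) = -11 — agrees with the log.
Step 3: x = -4 + (-7) = -11, y = -11 + (2) = -9 — exactly as logged.
Step 4: x = -11 + (4) = -7, y = -9 + (-5) = -14 — not what was recorded.
Conclusion: step 4 carries the first error; the entry should be y = -14.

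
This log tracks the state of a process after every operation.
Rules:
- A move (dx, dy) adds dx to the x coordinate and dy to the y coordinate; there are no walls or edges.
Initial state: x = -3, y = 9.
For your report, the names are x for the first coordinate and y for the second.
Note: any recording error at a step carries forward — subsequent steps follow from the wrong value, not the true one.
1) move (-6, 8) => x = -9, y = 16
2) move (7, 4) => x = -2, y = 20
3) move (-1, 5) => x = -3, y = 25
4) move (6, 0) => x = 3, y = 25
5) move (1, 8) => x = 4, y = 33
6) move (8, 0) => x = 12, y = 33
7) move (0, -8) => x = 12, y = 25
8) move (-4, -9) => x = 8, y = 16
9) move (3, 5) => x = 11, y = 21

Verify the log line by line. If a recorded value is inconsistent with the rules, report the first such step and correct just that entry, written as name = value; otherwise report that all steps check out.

Recomputing the run from the initial state:
step 1: x = -9, y = 17
step 2: x = -2, y = 21
step 3: x = -3, y = 26
step 4: x = 3, y = 26
step 5: x = 4, y = 34
step 6: x = 12, y = 34
step 7: x = 12, y = 26
step 8: x = 8, y = 17
step 9: x = 11, y = 22
The first disagreement with the log is at step 1, where the value should be y = 17.

step 1, y = 17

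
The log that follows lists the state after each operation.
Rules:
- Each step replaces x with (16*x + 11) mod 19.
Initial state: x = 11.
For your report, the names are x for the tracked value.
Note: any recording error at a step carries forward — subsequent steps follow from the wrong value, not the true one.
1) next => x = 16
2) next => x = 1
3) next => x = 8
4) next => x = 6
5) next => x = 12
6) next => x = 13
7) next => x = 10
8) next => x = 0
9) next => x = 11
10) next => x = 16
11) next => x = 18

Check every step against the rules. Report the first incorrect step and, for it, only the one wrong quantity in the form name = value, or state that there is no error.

1. x = (16*11 + 11) mod 19 = 16 (matches)
2. x = (16*16 + 11) mod 19 = 1 (in agreement)
3. x = (16*1 + 11) mod 19 = 8 (same as recorded)
4. x = (16*8 + 11) mod 19 = 6 (in agreement)
5. x = (16*6 + 11) mod 19 = 12 (matches)
6. x = (16*12 + 11) mod 19 = 13 (consistent with the log)
7. x = (16*13 + 11) mod 19 = 10 (no discrepancy)
8. x = (16*10 + 11) mod 19 = 0 (no discrepancy)
9. x = (16*0 + 11) mod 19 = 11 (same as recorded)
10. x = (16*11 + 11) mod 19 = 16 (confirmed correct)
11. x = (16*16 + 11) mod 19 = 1 (the entry is off here)
Conclusion: step 11 carries the first error; the entry should be x = 1.

step 11, x = 1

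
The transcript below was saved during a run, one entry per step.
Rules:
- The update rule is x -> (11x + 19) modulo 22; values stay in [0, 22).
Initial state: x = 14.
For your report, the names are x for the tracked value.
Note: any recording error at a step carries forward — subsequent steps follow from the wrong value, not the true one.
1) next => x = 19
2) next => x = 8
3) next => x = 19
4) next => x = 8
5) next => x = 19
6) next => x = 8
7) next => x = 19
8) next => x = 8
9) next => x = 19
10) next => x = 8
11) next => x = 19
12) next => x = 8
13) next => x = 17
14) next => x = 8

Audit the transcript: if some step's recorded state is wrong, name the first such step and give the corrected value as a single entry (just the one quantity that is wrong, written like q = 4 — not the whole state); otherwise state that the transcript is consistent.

Recomputing the run from the initial state:
step 1: x = 19
step 2: x = 8
step 3: x = 19
step 4: x = 8
step 5: x = 19
step 6: x = 8
step 7: x = 19
step 8: x = 8
step 9: x = 19
step 10: x = 8
step 11: x = 19
step 12: x = 8
step 13: x = 19
step 14: x = 8
The first disagreement with the transcript is at step 13, where the value should be x = 19.

step 13, x = 19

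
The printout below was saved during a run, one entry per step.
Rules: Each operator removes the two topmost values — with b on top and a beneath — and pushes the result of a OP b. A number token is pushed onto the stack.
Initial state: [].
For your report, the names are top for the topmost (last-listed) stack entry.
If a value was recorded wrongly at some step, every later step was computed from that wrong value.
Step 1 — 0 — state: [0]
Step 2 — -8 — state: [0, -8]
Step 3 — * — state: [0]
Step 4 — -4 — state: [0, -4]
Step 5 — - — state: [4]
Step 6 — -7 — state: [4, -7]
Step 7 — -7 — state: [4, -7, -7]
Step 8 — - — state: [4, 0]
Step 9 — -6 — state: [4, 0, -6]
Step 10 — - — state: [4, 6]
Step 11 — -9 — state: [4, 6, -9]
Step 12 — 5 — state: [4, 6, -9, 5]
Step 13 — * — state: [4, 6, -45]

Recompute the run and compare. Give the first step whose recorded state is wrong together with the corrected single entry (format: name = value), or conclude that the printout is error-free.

step 1: push 0: top = 0 -> exactly as logged
step 2: push -8: top = -8 -> in agreement
step 3: 0 * -8 = 0 -> verified
step 4: push -4: top = -4 -> same as recorded
step 5: 0 - -4 = 4 -> confirmed correct
step 6: push -7: top = -7 -> same as recorded
step 7: push -7: top = -7 -> matches
step 8: -7 - -7 = 0 -> in agreement
step 9: push -6: top = -6 -> agrees with the printout
step 10: 0 - -6 = 6 -> matches
step 11: push -9: top = -9 -> confirmed correct
step 12: push 5: top = 5 -> in agreement
step 13: -9 * 5 = -45 -> consistent with the printout
The recomputation confirms every line.

no error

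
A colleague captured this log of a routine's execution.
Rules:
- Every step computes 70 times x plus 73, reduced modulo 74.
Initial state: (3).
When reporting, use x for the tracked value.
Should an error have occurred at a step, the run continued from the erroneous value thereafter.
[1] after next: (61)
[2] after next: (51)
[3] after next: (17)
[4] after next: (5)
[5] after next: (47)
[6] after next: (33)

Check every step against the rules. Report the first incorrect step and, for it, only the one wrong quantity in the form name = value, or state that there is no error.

1. x = (70*3 + 73) mod 74 = 61 (consistent with the log)
2. x = (70*61 + 73) mod 74 = 51 (confirmed correct)
3. x = (70*51 + 73) mod 74 = 17 (checks out)
4. x = (70*17 + 73) mod 74 = 5 (consistent with the log)
5. x = (70*5 + 73) mod 74 = 53 (the entry is off here)
So the first discrepancy is step 5, where the right value is x = 53.

step 5, x = 53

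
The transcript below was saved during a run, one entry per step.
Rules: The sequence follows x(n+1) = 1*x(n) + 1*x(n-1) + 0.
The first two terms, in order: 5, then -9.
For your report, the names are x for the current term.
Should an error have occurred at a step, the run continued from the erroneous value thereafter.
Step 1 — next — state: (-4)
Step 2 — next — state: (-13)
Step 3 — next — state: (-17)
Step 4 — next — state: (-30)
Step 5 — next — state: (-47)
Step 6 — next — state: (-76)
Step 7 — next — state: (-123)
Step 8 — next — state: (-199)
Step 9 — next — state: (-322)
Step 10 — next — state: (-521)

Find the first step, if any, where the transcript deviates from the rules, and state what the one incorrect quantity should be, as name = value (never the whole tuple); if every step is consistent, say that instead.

step 6, x = -77

1. x = 1*(-9) + (1)*(5) + (0) = -4 (matches)
2. x = 1*(-4) + (1)*(-9) + (0) = -13 (no discrepancy)
3. x = 1*(-13) + (1)*(-4) + (0) = -17 (same as recorded)
4. x = 1*(-17) + (1)*(-13) + (0) = -30 (agrees with the transcript)
5. x = 1*(-30) + (1)*(-17) + (0) = -47 (in agreement)
6. x = 1*(-47) + (1)*(-30) + (0) = -77 (the transcript has a different value)
Step 6 is the first one off; corrected, x = -77.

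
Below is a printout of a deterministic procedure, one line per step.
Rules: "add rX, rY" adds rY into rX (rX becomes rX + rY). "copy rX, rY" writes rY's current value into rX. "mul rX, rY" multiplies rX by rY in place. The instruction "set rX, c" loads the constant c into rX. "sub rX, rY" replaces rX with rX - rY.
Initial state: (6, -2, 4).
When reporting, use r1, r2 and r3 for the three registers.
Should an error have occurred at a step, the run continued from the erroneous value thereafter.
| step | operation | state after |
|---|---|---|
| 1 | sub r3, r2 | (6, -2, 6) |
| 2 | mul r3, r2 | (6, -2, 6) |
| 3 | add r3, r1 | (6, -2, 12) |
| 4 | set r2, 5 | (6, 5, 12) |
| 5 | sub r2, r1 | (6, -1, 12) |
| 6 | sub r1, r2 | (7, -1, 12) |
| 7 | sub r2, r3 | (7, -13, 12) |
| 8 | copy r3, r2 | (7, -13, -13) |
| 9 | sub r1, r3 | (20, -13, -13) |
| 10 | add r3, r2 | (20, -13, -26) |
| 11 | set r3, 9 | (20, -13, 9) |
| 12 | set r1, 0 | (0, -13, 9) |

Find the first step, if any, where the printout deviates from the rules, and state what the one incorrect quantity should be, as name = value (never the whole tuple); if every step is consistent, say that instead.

step 2, r3 = -12

Recomputing the run from the initial state:
step 1: r1 = 6, r2 = -2, r3 = 6
step 2: r1 = 6, r2 = -2, r3 = -12
step 3: r1 = 6, r2 = -2, r3 = -6
step 4: r1 = 6, r2 = 5, r3 = -6
step 5: r1 = 6, r2 = -1, r3 = -6
step 6: r1 = 7, r2 = -1, r3 = -6
step 7: r1 = 7, r2 = 5, r3 = -6
step 8: r1 = 7, r2 = 5, r3 = 5
step 9: r1 = 2, r2 = 5, r3 = 5
step 10: r1 = 2, r2 = 5, r3 = 10
step 11: r1 = 2, r2 = 5, r3 = 9
step 12: r1 = 0, r2 = 5, r3 = 9
The first disagreement with the printout is at step 2, where the value should be r3 = -12.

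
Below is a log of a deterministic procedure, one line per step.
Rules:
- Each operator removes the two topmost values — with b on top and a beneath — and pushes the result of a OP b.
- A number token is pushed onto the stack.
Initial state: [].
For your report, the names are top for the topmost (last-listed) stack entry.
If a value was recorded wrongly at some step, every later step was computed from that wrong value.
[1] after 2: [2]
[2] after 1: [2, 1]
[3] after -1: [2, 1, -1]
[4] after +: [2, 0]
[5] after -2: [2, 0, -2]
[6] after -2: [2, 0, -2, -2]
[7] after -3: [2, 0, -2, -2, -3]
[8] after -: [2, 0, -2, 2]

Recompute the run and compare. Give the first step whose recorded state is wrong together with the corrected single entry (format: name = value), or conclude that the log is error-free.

step 8, top = 1

Recomputing the run from the initial state:
step 1: [2]
step 2: [2, 1]
step 3: [2, 1, -1]
step 4: [2, 0]
step 5: [2, 0, -2]
step 6: [2, 0, -2, -2]
step 7: [2, 0, -2, -2, -3]
step 8: [2, 0, -2, 1]
The first disagreement with the log is at step 8, where the value should be top = 1.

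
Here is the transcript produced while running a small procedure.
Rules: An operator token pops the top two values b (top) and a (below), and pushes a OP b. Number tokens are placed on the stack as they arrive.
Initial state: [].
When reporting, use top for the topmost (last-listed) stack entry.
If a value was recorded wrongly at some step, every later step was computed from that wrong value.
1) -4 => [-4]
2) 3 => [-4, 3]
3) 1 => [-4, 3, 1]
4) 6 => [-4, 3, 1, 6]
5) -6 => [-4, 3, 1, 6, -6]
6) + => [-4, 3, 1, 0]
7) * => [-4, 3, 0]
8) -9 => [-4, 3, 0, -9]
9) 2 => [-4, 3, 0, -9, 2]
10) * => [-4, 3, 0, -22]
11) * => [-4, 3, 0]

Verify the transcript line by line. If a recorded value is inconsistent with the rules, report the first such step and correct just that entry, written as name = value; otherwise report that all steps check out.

step 10, top = -18

1. push -4: top = -4 (no discrepancy)
2. push 3: top = 3 (confirmed correct)
3. push 1: top = 1 (matches)
4. push 6: top = 6 (consistent with the transcript)
5. push -6: top = -6 (consistent with the transcript)
6. 6 + -6 = 0 (consistent with the transcript)
7. 1 * 0 = 0 (in agreement)
8. push -9: top = -9 (no discrepancy)
9. push 2: top = 2 (same as recorded)
10. -9 * 2 = -18 (first mismatch against the transcript)
First incorrect step: 10; the correct value is top = -18.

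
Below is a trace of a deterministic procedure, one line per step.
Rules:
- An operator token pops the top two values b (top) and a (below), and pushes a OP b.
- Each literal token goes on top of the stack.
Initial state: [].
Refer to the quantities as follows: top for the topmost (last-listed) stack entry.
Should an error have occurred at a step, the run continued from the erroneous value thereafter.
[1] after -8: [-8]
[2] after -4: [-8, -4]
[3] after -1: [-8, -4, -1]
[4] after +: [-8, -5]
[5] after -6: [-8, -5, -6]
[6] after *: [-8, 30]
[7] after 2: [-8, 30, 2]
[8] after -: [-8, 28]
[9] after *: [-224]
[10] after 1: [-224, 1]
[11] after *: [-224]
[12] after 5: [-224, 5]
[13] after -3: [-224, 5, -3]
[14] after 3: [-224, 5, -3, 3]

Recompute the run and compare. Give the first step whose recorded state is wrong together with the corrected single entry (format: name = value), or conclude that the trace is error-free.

no error

Recomputing the run from the initial state:
step 1: [-8]
step 2: [-8, -4]
step 3: [-8, -4, -1]
step 4: [-8, -5]
step 5: [-8, -5, -6]
step 6: [-8, 30]
step 7: [-8, 30, 2]
step 8: [-8, 28]
step 9: [-224]
step 10: [-224, 1]
step 11: [-224]
step 12: [-224, 5]
step 13: [-224, 5, -3]
step 14: [-224, 5, -3, 3]
This matches the trace at every step.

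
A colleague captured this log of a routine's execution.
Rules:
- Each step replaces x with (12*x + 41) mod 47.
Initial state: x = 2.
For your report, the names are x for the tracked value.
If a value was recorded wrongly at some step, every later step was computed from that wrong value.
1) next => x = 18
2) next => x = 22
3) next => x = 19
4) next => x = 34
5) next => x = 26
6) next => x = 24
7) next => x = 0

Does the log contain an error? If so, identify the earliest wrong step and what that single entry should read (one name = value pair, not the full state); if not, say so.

step 3, x = 23

Recomputing the run from the initial state:
step 1: x = 18
step 2: x = 22
step 3: x = 23
step 4: x = 35
step 5: x = 38
step 6: x = 27
step 7: x = 36
The first disagreement with the log is at step 3, where the value should be x = 23.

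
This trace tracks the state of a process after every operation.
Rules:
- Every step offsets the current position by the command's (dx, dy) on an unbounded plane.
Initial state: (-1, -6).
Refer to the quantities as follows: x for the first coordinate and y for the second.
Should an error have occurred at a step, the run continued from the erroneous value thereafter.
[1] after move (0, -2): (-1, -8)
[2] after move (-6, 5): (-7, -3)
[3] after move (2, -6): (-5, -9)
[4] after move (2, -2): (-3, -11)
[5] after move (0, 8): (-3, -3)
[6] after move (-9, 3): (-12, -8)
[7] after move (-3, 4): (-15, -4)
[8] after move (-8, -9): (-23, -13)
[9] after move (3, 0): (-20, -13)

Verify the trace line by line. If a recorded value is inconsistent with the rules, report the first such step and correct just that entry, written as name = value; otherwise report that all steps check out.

Recomputing the run from the initial state:
step 1: x = -1, y = -8
step 2: x = -7, y = -3
step 3: x = -5, y = -9
step 4: x = -3, y = -11
step 5: x = -3, y = -3
step 6: x = -12, y = 0
step 7: x = -15, y = 4
step 8: x = -23, y = -5
step 9: x = -20, y = -5
The first disagreement with the trace is at step 6, where the value should be y = 0.

step 6, y = 0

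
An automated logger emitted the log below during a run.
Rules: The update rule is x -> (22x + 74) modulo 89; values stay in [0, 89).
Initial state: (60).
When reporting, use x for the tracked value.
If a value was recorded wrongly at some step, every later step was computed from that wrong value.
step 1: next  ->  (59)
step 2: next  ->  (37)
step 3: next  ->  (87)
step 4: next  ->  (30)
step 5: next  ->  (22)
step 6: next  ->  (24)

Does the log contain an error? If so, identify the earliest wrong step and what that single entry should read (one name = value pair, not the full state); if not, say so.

no error

Recomputing the run from the initial state:
step 1: x = 59
step 2: x = 37
step 3: x = 87
step 4: x = 30
step 5: x = 22
step 6: x = 24
This matches the log at every step.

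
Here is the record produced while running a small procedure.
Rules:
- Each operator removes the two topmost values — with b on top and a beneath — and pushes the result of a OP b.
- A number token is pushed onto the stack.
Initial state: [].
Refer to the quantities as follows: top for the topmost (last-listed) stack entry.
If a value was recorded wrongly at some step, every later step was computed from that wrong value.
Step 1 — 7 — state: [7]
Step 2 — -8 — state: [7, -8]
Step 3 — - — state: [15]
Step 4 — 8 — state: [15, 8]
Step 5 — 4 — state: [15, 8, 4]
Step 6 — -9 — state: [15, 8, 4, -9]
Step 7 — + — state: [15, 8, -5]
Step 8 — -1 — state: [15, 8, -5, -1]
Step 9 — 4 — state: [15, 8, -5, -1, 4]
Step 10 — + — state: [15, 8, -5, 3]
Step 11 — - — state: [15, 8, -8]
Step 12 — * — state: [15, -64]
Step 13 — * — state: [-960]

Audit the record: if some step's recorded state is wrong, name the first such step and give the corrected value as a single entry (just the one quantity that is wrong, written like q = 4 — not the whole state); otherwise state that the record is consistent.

step 1: push 7: top = 7 -> matches
step 2: push -8: top = -8 -> in agreement
step 3: 7 - -8 = 15 -> checks out
step 4: push 8: top = 8 -> exactly as logged
step 5: push 4: top = 4 -> agrees with the record
step 6: push -9: top = -9 -> verified
step 7: 4 + -9 = -5 -> no discrepancy
step 8: push -1: top = -1 -> exactly as logged
step 9: push 4: top = 4 -> checks out
step 10: -1 + 4 = 3 -> checks out
step 11: -5 - 3 = -8 -> checks out
step 12: 8 * -8 = -64 -> in agreement
step 13: 15 * -64 = -960 -> same as recorded
No step deviates from the rules.

no error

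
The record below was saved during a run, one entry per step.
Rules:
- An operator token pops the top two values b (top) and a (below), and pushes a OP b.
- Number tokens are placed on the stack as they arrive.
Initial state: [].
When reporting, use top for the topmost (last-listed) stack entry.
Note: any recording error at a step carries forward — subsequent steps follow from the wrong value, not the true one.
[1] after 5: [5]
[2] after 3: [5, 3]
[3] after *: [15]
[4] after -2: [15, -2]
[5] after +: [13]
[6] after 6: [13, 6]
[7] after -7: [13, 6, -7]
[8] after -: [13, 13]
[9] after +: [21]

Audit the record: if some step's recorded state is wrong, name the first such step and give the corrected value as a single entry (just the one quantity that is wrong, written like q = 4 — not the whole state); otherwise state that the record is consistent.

Recomputing the run from the initial state:
step 1: [5]
step 2: [5, 3]
step 3: [15]
step 4: [15, -2]
step 5: [13]
step 6: [13, 6]
step 7: [13, 6, -7]
step 8: [13, 13]
step 9: [26]
The first disagreement with the record is at step 9, where the value should be top = 26.

step 9, top = 26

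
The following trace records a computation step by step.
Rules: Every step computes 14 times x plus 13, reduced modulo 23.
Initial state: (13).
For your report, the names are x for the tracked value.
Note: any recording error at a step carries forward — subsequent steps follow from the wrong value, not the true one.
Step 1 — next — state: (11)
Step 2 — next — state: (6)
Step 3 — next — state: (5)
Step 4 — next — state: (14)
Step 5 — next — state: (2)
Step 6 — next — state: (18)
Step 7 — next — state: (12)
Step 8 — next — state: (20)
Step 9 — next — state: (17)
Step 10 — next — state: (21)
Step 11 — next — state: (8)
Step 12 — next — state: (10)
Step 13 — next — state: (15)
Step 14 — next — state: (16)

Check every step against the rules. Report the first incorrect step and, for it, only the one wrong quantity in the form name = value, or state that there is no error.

Recomputing the run from the initial state:
step 1: x = 11
step 2: x = 6
step 3: x = 5
step 4: x = 14
step 5: x = 2
step 6: x = 18
step 7: x = 12
step 8: x = 20
step 9: x = 17
step 10: x = 21
step 11: x = 8
step 12: x = 10
step 13: x = 15
step 14: x = 16
This matches the trace at every step.

no error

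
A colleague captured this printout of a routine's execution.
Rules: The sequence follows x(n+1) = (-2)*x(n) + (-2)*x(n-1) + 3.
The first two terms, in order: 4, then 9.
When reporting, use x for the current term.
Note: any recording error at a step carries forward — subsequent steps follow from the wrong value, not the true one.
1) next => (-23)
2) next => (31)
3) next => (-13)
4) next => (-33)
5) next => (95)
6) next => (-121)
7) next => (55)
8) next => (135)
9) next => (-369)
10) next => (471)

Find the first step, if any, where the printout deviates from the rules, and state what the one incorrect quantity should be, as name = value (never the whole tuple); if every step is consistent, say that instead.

step 9, x = -377

Recomputing the run from the initial state:
step 1: x = -23
step 2: x = 31
step 3: x = -13
step 4: x = -33
step 5: x = 95
step 6: x = -121
step 7: x = 55
step 8: x = 135
step 9: x = -377
step 10: x = 487
The first disagreement with the printout is at step 9, where the value should be x = -377.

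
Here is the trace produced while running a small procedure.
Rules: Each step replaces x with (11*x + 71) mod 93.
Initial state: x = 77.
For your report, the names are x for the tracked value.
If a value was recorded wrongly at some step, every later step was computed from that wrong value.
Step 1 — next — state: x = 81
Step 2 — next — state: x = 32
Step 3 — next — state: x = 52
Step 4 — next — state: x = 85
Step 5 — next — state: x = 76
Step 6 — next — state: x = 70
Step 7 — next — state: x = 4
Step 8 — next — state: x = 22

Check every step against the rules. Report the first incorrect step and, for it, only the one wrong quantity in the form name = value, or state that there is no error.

step 3, x = 51

1. x = (11*77 + 71) mod 93 = 81 (matches)
2. x = (11*81 + 71) mod 93 = 32 (matches)
3. x = (11*32 + 71) mod 93 = 51 (the trace has a different value)
That makes step 3 the first incorrect line — x = 51 is what it should show.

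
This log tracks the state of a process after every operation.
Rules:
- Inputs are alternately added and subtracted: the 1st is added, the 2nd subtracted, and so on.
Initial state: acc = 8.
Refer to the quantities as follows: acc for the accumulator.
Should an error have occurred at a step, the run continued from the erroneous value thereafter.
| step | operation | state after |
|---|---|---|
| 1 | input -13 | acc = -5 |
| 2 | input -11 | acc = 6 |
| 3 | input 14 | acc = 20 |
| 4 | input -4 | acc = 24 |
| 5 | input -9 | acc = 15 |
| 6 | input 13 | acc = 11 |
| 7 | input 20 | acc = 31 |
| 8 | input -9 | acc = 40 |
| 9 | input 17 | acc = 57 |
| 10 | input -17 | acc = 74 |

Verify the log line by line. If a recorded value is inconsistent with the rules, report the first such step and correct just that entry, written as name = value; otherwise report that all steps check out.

step 1: acc = 8 + -13 = -5 -> agrees with the log
step 2: acc = -5 - -11 = 6 -> same as recorded
step 3: acc = 6 + 14 = 20 -> verified
step 4: acc = 20 - -4 = 24 -> consistent with the log
step 5: acc = 24 + -9 = 15 -> no discrepancy
step 6: acc = 15 - 13 = 2 -> the entry is off here
The earliest wrong entry is at step 6: it should read acc = 2.

step 6, acc = 2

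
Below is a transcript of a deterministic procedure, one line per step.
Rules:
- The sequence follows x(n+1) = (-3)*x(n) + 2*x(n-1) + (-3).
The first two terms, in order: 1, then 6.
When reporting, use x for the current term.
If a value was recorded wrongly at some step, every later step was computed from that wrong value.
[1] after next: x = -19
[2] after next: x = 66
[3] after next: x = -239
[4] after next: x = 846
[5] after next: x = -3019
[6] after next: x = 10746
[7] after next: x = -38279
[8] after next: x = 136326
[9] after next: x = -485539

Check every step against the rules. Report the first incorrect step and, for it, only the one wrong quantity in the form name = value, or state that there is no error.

no error

Recomputing the run from the initial state:
step 1: x = -19
step 2: x = 66
step 3: x = -239
step 4: x = 846
step 5: x = -3019
step 6: x = 10746
step 7: x = -38279
step 8: x = 136326
step 9: x = -485539
This matches the transcript at every step.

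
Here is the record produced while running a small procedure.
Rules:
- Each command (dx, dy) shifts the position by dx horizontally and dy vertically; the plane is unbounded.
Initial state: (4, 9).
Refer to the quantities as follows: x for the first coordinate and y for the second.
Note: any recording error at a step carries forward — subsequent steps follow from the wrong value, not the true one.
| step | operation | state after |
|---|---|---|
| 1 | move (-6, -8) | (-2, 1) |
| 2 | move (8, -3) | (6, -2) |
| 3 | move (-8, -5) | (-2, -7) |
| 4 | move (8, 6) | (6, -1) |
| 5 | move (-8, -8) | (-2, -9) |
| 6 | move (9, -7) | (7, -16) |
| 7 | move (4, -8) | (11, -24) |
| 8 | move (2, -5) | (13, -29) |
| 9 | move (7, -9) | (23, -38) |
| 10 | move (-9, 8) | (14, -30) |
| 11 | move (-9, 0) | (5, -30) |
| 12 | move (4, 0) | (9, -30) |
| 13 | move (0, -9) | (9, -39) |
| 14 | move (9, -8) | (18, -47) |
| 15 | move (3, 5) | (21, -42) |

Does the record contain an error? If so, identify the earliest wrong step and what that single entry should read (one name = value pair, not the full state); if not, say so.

step 9, x = 20

Recomputing the run from the initial state:
step 1: x = -2, y = 1
step 2: x = 6, y = -2
step 3: x = -2, y = -7
step 4: x = 6, y = -1
step 5: x = -2, y = -9
step 6: x = 7, y = -16
step 7: x = 11, y = -24
step 8: x = 13, y = -29
step 9: x = 20, y = -38
step 10: x = 11, y = -30
step 11: x = 2, y = -30
step 12: x = 6, y = -30
step 13: x = 6, y = -39
step 14: x = 15, y = -47
step 15: x = 18, y = -42
The first disagreement with the record is at step 9, where the value should be x = 20.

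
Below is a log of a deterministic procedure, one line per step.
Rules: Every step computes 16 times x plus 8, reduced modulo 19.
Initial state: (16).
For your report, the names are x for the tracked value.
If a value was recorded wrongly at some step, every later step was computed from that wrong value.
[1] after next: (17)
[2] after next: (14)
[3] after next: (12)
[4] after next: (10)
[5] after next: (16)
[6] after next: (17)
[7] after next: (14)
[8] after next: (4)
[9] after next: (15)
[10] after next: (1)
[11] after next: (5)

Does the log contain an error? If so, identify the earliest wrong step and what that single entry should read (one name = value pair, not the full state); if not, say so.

Recomputing the run from the initial state:
step 1: x = 17
step 2: x = 14
step 3: x = 4
step 4: x = 15
step 5: x = 1
step 6: x = 5
step 7: x = 12
step 8: x = 10
step 9: x = 16
step 10: x = 17
step 11: x = 14
The first disagreement with the log is at step 3, where the value should be x = 4.

step 3, x = 4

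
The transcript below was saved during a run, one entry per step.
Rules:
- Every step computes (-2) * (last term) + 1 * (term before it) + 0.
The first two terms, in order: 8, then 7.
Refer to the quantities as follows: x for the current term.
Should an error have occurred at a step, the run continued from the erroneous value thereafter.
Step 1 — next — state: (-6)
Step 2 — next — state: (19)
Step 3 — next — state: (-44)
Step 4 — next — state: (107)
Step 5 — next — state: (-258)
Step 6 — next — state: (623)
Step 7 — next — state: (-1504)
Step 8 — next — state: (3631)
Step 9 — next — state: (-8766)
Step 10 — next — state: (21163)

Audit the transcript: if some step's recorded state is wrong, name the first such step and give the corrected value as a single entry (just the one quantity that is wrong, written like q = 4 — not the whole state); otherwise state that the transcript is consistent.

Recomputing the run from the initial state:
step 1: x = -6
step 2: x = 19
step 3: x = -44
step 4: x = 107
step 5: x = -258
step 6: x = 623
step 7: x = -1504
step 8: x = 3631
step 9: x = -8766
step 10: x = 21163
This matches the transcript at every step.

no error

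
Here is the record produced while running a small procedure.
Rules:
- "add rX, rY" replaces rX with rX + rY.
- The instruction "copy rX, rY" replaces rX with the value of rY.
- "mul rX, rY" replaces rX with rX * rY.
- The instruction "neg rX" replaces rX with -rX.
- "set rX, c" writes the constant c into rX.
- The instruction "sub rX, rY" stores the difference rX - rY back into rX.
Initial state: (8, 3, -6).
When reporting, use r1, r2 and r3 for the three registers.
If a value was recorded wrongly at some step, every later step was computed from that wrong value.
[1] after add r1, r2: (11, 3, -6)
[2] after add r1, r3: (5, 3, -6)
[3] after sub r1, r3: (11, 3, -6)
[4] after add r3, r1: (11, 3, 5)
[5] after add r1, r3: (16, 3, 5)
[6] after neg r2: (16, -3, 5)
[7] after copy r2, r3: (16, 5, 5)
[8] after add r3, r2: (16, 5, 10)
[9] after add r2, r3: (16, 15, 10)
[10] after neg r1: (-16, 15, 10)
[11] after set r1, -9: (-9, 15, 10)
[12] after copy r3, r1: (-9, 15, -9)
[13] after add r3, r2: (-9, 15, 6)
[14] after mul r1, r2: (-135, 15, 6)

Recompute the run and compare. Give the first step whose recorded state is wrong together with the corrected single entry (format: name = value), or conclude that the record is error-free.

1. r1 = 8 + 3 = 11 (in agreement)
2. r1 = 11 + -6 = 5 (agrees with the record)
3. r1 = 5 - -6 = 11 (agrees with the record)
4. r3 = -6 + 11 = 5 (agrees with the record)
5. r1 = 11 + 5 = 16 (exactly as logged)
6. r2 = -(3) = -3 (no discrepancy)
7. r2 = 5 (checks out)
8. r3 = 5 + 5 = 10 (same as recorded)
9. r2 = 5 + 10 = 15 (consistent with the record)
10. r1 = -(16) = -16 (matches)
11. r1 = -9 (in agreement)
12. r3 = -9 (matches)
13. r3 = -9 + 15 = 6 (matches)
14. r1 = -9 * 15 = -135 (consistent with the record)
No step deviates from the rules.

no error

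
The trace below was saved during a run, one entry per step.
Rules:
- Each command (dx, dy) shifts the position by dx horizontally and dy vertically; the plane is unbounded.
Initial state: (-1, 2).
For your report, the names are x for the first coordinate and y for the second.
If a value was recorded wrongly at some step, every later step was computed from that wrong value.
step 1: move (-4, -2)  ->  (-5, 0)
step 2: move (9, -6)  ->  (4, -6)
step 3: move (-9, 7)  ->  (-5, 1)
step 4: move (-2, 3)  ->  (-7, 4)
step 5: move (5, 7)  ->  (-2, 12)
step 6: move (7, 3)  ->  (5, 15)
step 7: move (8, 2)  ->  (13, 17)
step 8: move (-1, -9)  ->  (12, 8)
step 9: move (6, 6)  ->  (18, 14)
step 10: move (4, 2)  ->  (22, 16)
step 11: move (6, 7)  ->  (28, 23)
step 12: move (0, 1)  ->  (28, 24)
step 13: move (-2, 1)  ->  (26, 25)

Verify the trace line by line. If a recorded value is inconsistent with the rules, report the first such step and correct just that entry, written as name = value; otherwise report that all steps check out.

Recomputing the run from the initial state:
step 1: x = -5, y = 0
step 2: x = 4, y = -6
step 3: x = -5, y = 1
step 4: x = -7, y = 4
step 5: x = -2, y = 11
step 6: x = 5, y = 14
step 7: x = 13, y = 16
step 8: x = 12, y = 7
step 9: x = 18, y = 13
step 10: x = 22, y = 15
step 11: x = 28, y = 22
step 12: x = 28, y = 23
step 13: x = 26, y = 24
The first disagreement with the trace is at step 5, where the value should be y = 11.

step 5, y = 11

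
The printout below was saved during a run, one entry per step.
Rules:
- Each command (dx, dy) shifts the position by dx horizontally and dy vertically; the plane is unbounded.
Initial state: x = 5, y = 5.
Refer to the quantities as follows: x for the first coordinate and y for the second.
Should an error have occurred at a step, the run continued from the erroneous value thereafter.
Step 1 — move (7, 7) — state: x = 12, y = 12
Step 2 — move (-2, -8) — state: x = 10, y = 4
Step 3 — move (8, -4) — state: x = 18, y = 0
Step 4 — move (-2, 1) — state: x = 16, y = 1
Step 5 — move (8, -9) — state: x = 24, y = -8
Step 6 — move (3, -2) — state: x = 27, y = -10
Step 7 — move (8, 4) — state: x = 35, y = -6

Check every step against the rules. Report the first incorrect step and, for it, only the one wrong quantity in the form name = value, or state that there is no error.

no error

1. x = 5 + (7) = 12, y = 5 + (7) = 12 (exactly as logged)
2. x = 12 + (-2) = 10, y = 12 + (-8) = 4 (agrees with the printout)
3. x = 10 + (8) = 18, y = 4 + (-4) = 0 (verified)
4. x = 18 + (-2) = 16, y = 0 + (1) = 1 (confirmed correct)
5. x = 16 + (8) = 24, y = 1 + (-9) = -8 (verified)
6. x = 24 + (3) = 27, y = -8 + (-2) = -10 (verified)
7. x = 27 + (8) = 35, y = -10 + (4) = -6 (matches)
Every step is consistent.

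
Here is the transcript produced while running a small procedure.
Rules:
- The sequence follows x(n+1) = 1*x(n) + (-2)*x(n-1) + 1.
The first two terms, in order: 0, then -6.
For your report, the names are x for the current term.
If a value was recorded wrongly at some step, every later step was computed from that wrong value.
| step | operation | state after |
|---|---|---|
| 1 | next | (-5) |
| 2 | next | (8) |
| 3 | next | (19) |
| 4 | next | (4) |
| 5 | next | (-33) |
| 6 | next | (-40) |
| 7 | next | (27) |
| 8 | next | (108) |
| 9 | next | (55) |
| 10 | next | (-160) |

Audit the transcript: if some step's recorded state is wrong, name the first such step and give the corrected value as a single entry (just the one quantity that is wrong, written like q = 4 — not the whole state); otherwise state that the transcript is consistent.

no error

Recomputing the run from the initial state:
step 1: x = -5
step 2: x = 8
step 3: x = 19
step 4: x = 4
step 5: x = -33
step 6: x = -40
step 7: x = 27
step 8: x = 108
step 9: x = 55
step 10: x = -160
This matches the transcript at every step.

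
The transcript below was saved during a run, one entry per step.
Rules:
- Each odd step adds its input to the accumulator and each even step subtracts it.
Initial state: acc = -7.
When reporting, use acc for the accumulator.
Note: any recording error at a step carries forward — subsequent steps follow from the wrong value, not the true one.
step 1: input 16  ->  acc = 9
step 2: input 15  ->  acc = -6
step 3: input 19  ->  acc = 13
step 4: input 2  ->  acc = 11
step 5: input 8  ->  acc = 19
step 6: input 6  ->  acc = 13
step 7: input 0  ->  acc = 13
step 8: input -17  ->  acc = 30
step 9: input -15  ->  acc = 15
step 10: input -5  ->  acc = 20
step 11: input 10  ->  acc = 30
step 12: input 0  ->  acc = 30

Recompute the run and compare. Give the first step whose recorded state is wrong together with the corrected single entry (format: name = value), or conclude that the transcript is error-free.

no error

Recomputing the run from the initial state:
step 1: acc = 9
step 2: acc = -6
step 3: acc = 13
step 4: acc = 11
step 5: acc = 19
step 6: acc = 13
step 7: acc = 13
step 8: acc = 30
step 9: acc = 15
step 10: acc = 20
step 11: acc = 30
step 12: acc = 30
This matches the transcript at every step.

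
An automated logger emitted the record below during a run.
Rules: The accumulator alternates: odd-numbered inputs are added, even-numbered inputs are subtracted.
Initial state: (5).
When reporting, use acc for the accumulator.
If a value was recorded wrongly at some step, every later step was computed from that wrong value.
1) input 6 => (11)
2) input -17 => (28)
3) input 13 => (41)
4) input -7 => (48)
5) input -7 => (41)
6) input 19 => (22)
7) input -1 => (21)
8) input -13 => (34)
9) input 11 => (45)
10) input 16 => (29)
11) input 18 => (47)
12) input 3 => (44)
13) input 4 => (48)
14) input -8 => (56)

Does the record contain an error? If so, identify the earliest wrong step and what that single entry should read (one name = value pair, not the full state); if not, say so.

Recomputing the run from the initial state:
step 1: acc = 11
step 2: acc = 28
step 3: acc = 41
step 4: acc = 48
step 5: acc = 41
step 6: acc = 22
step 7: acc = 21
step 8: acc = 34
step 9: acc = 45
step 10: acc = 29
step 11: acc = 47
step 12: acc = 44
step 13: acc = 48
step 14: acc = 56
This matches the record at every step.

no error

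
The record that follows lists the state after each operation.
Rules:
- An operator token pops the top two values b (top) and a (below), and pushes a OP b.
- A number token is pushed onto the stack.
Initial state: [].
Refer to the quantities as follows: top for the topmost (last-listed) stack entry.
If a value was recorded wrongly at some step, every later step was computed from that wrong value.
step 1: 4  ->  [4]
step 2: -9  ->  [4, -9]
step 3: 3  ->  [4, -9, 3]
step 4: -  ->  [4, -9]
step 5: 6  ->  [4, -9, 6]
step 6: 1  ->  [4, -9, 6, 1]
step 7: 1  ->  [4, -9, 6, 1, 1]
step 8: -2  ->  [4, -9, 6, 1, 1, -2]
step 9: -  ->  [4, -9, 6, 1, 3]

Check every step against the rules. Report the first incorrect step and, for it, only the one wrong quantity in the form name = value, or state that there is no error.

Recomputing the run from the initial state:
step 1: [4]
step 2: [4, -9]
step 3: [4, -9, 3]
step 4: [4, -12]
step 5: [4, -12, 6]
step 6: [4, -12, 6, 1]
step 7: [4, -12, 6, 1, 1]
step 8: [4, -12, 6, 1, 1, -2]
step 9: [4, -12, 6, 1, 3]
The first disagreement with the record is at step 4, where the value should be top = -12.

step 4, top = -12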